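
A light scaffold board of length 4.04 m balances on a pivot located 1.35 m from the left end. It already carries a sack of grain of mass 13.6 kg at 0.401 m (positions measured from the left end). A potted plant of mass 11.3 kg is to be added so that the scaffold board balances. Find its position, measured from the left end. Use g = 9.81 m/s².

x ≈ 2.49 m from the left end

Sum moments about the pivot (at 1.35 m from the left end) (the support reaction has zero arm there).
Sack of grain: 13.6 × 9.81 = 133.4 N down at 0.401 m → arm 0.949 m, τ = 133.4 × 0.949 = 126.6 N·m counterclockwise.
Net moment of existing loads = 126.6 N·m counterclockwise.
The potted plant weighs 11.3 × 9.81 = 110.9 N and must supply an equal clockwise moment, so its lever arm about the pivot is 126.6 / 110.9 = 1.14 m.
That puts it at 1.35 + 1.14 = 2.49 m from the left end.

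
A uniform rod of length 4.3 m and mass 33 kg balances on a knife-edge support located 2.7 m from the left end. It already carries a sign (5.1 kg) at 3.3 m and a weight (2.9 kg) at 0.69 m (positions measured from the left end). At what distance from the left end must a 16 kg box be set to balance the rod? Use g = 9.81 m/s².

x ≈ 4.01 m from the left end

Choose the knife-edge support (at 2.7 m from the left end) as the axis so the support reaction has zero arm there.
Beam weight: 33 × 9.81 = 323.7 N down at 2.15 m → arm 0.55 m, τ = 323.7 × 0.55 = 178 N·m counterclockwise.
Sign: 5.1 × 9.81 = 50.03 N down at 3.3 m → arm 0.6 m, τ = 50.03 × 0.6 = 30.02 N·m clockwise.
Weight: 2.9 × 9.81 = 28.45 N down at 0.69 m → arm 2.01 m, τ = 28.45 × 2.01 = 57.18 N·m counterclockwise.
Net moment of existing loads = 205.2 N·m counterclockwise.
The box weighs 16 × 9.81 = 157 N and must supply an equal clockwise moment, so its lever arm about the knife-edge support is 205.2 / 157 = 1.31 m.
That puts it at 2.7 + 1.31 = 4.01 m from the left end.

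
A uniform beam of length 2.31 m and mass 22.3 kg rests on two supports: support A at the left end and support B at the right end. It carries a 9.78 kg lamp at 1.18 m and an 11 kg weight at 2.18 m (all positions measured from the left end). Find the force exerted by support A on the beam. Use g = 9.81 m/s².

Sum moments about support B (its reaction then has zero moment arm).
Beam weight: 22.3 × 9.81 = 218.8 N down at 1.155 m → arm 1.155 m, τ = 218.8 × 1.155 = 252.7 N·m counterclockwise.
Lamp: 9.78 × 9.81 = 95.94 N down at 1.18 m → arm 1.13 m, τ = 95.94 × 1.13 = 108.4 N·m counterclockwise.
Weight: 11 × 9.81 = 107.9 N down at 2.18 m → arm 0.13 m, τ = 107.9 × 0.13 = 14.03 N·m counterclockwise.
Net load moment about support B = 375.1 N·m counterclockwise.
Reaction R at support A is upward at 0 m, arm 2.31 m → moment R × 2.31 clockwise.
Setting net torque to zero: R × 2.31 = 375.1 → R = 162 N.

R_A ≈ 162 N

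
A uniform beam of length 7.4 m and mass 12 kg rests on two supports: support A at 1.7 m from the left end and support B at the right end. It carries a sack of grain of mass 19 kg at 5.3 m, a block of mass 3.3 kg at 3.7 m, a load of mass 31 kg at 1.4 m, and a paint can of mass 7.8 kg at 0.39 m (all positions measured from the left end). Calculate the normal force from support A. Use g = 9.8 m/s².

Choose support B as the axis so its reaction then has zero moment arm.
Beam weight: 12 × 9.8 = 117.6 N down at 3.7 m → arm 3.7 m, τ = 117.6 × 3.7 = 435.1 N·m counterclockwise.
Sack of grain: 19 × 9.8 = 186.2 N down at 5.3 m → arm 2.1 m, τ = 186.2 × 2.1 = 391 N·m counterclockwise.
Block: 3.3 × 9.8 = 32.34 N down at 3.7 m → arm 3.7 m, τ = 32.34 × 3.7 = 119.7 N·m counterclockwise.
Load: 31 × 9.8 = 303.8 N down at 1.4 m → arm 6 m, τ = 303.8 × 6 = 1823 N·m counterclockwise.
Paint can: 7.8 × 9.8 = 76.44 N down at 0.39 m → arm 7.01 m, τ = 76.44 × 7.01 = 535.8 N·m counterclockwise.
Net load moment about support B = 3305 N·m counterclockwise.
Reaction R at support A is upward at 1.7 m, arm 5.7 m → moment R × 5.7 clockwise.
Balancing moments: R × 5.7 = 3305, giving R = 580 N.

R_A ≈ 580 N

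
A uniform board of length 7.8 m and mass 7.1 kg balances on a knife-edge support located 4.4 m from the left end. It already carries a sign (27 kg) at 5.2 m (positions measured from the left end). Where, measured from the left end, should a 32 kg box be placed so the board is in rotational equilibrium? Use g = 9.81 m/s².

x ≈ 3.84 m from the left end

Sum moments about the knife-edge support (at 4.4 m from the left end) (the support reaction has zero arm there).
Beam weight: 7.1 × 9.81 = 69.65 N down at 3.9 m → arm 0.5 m, τ = 69.65 × 0.5 = 34.83 N·m counterclockwise.
Sign: 27 × 9.81 = 264.9 N down at 5.2 m → arm 0.8 m, τ = 264.9 × 0.8 = 211.9 N·m clockwise.
Net moment of existing loads = 177.1 N·m clockwise.
The box weighs 32 × 9.81 = 313.9 N and must supply an equal counterclockwise moment, so its lever arm about the knife-edge support is 177.1 / 313.9 = 0.564 m.
That puts it at 4.4 − 0.564 = 3.84 m from the left end.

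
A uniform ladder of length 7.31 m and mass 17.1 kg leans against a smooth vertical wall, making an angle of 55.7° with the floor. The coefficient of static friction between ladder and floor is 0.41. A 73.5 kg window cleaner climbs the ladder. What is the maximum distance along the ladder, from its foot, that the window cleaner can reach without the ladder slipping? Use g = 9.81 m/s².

Take moments about the foot of the ladder.
Ladder weight 17.1×9.81 = 167.8 N acts at 3.655 m along the ladder; its horizontal arm is 3.655·cos55.7° = 2.06 m → τ = 345.7 N·m clockwise.
Window cleaner weight 73.5×9.81 = 721 N at distance d → arm d·cos55.7° → τ = 721·d·0.5635 clockwise.
Wall normal N at the top has arm L sinθ = 6.039 m counterclockwise, so Στ = 0 gives N·6.039 = 345.7 + 406.3·d.
ΣFy = 0 ⇒ N_floor = 888.8 N, so the maximum friction is μ_s·N_floor = 0.41×888.8 = 364.4 N. ΣFx = 0 ⇒ N_wall = f, so at the slipping point N = 364.4 N.
Substituting: 364.4×6.039 = 345.7 + 406.3·d ⇒ d = (2201 − 345.7) / 406.3 = 4.57 m.

d ≈ 4.57 m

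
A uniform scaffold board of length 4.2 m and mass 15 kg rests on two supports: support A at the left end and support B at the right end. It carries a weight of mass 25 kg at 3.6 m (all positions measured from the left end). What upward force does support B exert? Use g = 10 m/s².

R_B ≈ 289 N

Take moments about support A.
Beam weight: 15 × 10 = 150 N down at 2.1 m → arm 2.1 m, τ = 150 × 2.1 = 315 N·m clockwise.
Weight: 25 × 10 = 250 N down at 3.6 m → arm 3.6 m, τ = 250 × 3.6 = 900 N·m clockwise.
Net load moment about support A = 1215 N·m clockwise.
Reaction R at support B is upward at 4.2 m, arm 4.2 m → moment R × 4.2 counterclockwise.
Balancing moments: R × 4.2 = 1215, giving R = 289 N.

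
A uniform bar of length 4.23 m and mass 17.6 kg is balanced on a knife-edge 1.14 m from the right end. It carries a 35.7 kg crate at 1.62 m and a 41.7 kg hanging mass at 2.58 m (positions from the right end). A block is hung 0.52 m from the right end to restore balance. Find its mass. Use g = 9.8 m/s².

Taking torques about the knife-edge (at 1.14 m from the right end):
Beam weight: 17.6 × 9.8 = 172.5 N down at 2.115 m → arm 0.975 m, τ = 172.5 × 0.975 = 168.2 N·m counterclockwise.
Crate: 35.7 × 9.8 = 349.9 N down at 1.62 m → arm 0.48 m, τ = 349.9 × 0.48 = 168 N·m counterclockwise.
Hanging mass: 41.7 × 9.8 = 408.7 N down at 2.58 m → arm 1.44 m, τ = 408.7 × 1.44 = 588.5 N·m counterclockwise.
Net moment of known loads = 924.7 N·m counterclockwise.
An unknown mass m at 0.52 m has arm 0.62 m; its moment is m·g·0.62 clockwise.
For rotational equilibrium, m × 9.8 × 0.62 = 924.7, so m = 924.7 / (9.8 × 0.62) = 152 kg.

m ≈ 152 kg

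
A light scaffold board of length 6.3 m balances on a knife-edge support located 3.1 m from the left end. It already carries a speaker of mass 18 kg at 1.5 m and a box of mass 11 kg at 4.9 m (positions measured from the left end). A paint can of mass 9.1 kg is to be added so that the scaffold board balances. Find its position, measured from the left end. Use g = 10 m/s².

x ≈ 4.09 m from the left end

Choose the knife-edge support (at 3.1 m from the left end) as the axis so the support reaction has zero arm there.
Speaker: 18 × 10 = 180 N down at 1.5 m → arm 1.6 m, τ = 180 × 1.6 = 288 N·m counterclockwise.
Box: 11 × 10 = 110 N down at 4.9 m → arm 1.8 m, τ = 110 × 1.8 = 198 N·m clockwise.
Net moment of existing loads = 90 N·m counterclockwise.
The paint can weighs 9.1 × 10 = 91 N and must supply an equal clockwise moment, so its lever arm about the knife-edge support is 90 / 91 = 0.989 m.
That puts it at 3.1 + 0.989 = 4.09 m from the left end.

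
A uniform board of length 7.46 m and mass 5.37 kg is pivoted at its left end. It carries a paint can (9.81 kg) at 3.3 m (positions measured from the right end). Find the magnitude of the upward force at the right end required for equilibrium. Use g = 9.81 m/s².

About the left end:
Beam weight: 5.37 × 9.81 = 52.68 N down at 3.73 m → arm 3.73 m, τ = 52.68 × 3.73 = 196.5 N·m clockwise.
Paint can: 9.81 × 9.81 = 96.24 N down at 3.3 m → arm 4.16 m, τ = 96.24 × 4.16 = 400.4 N·m clockwise.
Net moment of the loads = 596.9 N·m clockwise.
The upward force F acts at the right end, arm 7.46 m, giving F × 7.46 counterclockwise.
Setting net torque to zero: F × 7.46 = 596.9 → F = 596.9 / 7.46 = 80 N.

F ≈ 80 N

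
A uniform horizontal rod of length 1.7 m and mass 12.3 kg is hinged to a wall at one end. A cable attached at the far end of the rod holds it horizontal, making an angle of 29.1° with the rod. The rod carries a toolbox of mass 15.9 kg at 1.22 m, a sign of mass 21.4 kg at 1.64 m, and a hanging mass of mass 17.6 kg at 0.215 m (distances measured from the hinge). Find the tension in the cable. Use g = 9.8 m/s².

T ≈ 815 N

About the hinge:
Beam weight: 12.3 × 9.8 = 120.5 N down at 0.85 m → arm 0.85 m, τ = 120.5 × 0.85 = 102.4 N·m clockwise.
Toolbox: 15.9 × 9.8 = 155.8 N down at 1.22 m → arm 1.22 m, τ = 155.8 × 1.22 = 190.1 N·m clockwise.
Sign: 21.4 × 9.8 = 209.7 N down at 1.64 m → arm 1.64 m, τ = 209.7 × 1.64 = 343.9 N·m clockwise.
Hanging mass: 17.6 × 9.8 = 172.5 N down at 0.215 m → arm 0.215 m, τ = 172.5 × 0.215 = 37.09 N·m clockwise.
Total clockwise load moment = 673.5 N·m.
The cable tension T acts at 1.7 m; only its component perpendicular to the rod, T sinθ, produces torque. sin 29.1° = 0.4863.
Στ = 0 ⇒ T × 1.7 × 0.4863 = 673.5 ⇒ T = 673.5 / 0.8267 = 815 N.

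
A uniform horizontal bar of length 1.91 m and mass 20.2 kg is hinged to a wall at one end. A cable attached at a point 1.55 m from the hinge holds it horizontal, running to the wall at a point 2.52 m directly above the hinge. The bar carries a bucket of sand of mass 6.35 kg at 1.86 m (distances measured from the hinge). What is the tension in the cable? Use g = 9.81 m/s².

Taking torques about the hinge:
Beam weight: 20.2 × 9.81 = 198.2 N down at 0.955 m → arm 0.955 m, τ = 198.2 × 0.955 = 189.3 N·m clockwise.
Bucket of sand: 6.35 × 9.81 = 62.29 N down at 1.86 m → arm 1.86 m, τ = 62.29 × 1.86 = 115.9 N·m clockwise.
Total clockwise load moment = 305.2 N·m.
The cable tension T acts at 1.55 m; only its component perpendicular to the bar, T sinθ, produces torque. sinθ = h/√(h²+d²) = 2.52/√(2.52²+1.55²) = 0.8518.
For rotational equilibrium, T × 1.55 × 0.8518 = 305.2, so T = 305.2 / 1.32 = 231 N.

T ≈ 231 N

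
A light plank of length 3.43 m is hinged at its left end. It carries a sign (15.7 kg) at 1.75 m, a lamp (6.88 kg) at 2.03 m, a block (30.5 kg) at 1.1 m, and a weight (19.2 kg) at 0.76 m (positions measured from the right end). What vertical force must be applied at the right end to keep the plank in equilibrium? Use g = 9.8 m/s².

About the left end:
Sign: 15.7 × 9.8 = 153.9 N down at 1.75 m → arm 1.68 m, τ = 153.9 × 1.68 = 258.6 N·m clockwise.
Lamp: 6.88 × 9.8 = 67.42 N down at 2.03 m → arm 1.4 m, τ = 67.42 × 1.4 = 94.39 N·m clockwise.
Block: 30.5 × 9.8 = 298.9 N down at 1.1 m → arm 2.33 m, τ = 298.9 × 2.33 = 696.4 N·m clockwise.
Weight: 19.2 × 9.8 = 188.2 N down at 0.76 m → arm 2.67 m, τ = 188.2 × 2.67 = 502.5 N·m clockwise.
Net moment of the loads = 1552 N·m clockwise.
The upward force F acts at the right end, arm 3.43 m, giving F × 3.43 counterclockwise.
Balancing moments: F × 3.43 = 1552, giving F = 1552 / 3.43 = 452 N.

F ≈ 452 N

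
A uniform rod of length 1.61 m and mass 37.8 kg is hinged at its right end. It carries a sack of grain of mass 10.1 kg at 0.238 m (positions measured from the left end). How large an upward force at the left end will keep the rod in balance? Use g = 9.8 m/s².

F ≈ 270 N

Take moments about the right end.
Beam weight: 37.8 × 9.8 = 370.4 N down at 0.805 m → arm 0.805 m, τ = 370.4 × 0.805 = 298.2 N·m counterclockwise.
Sack of grain: 10.1 × 9.8 = 98.98 N down at 0.238 m → arm 1.372 m, τ = 98.98 × 1.372 = 135.8 N·m counterclockwise.
Net moment of the loads = 434 N·m counterclockwise.
The upward force F acts at the left end, arm 1.61 m, giving F × 1.61 clockwise.
Balancing moments: F × 1.61 = 434, giving F = 434 / 1.61 = 270 N.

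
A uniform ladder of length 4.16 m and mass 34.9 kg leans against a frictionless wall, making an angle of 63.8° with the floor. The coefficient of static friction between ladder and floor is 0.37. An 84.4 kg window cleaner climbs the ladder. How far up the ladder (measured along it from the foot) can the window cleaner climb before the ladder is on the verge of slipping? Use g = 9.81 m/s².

About the foot of the ladder:
Ladder weight 34.9×9.81 = 342.4 N acts at 2.08 m along the ladder; its horizontal arm is 2.08·cos63.8° = 0.9183 m → τ = 314.4 N·m clockwise.
Window cleaner weight 84.4×9.81 = 828 N at distance d → arm d·cos63.8° → τ = 828·d·0.4415 clockwise.
Wall normal N at the top has arm L sinθ = 3.733 m counterclockwise, so Στ = 0 gives N·3.733 = 314.4 + 365.6·d.
ΣFy = 0 ⇒ N_floor = 1170 N, so the maximum friction is μ_s·N_floor = 0.37×1170 = 432.9 N. ΣFx = 0 ⇒ N_wall = f, so at the slipping point N = 432.9 N.
Substituting: 432.9×3.733 = 314.4 + 365.6·d ⇒ d = (1616 − 314.4) / 365.6 = 3.56 m.

d ≈ 3.56 m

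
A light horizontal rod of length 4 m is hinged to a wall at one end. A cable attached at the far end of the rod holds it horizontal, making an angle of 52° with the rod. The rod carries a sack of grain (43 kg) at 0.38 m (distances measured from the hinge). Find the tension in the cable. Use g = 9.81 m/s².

Take moments about the hinge.
Sack of grain: 43 × 9.81 = 421.8 N down at 0.38 m → arm 0.38 m, τ = 421.8 × 0.38 = 160.3 N·m clockwise.
Total clockwise load moment = 160.3 N·m.
The cable tension T acts at 4 m; only its component perpendicular to the rod, T sinθ, produces torque. sin 52° = 0.788.
Balancing moments: T × 4 × 0.788 = 160.3, giving T = 160.3 / 3.152 = 50.9 N.

T ≈ 50.9 N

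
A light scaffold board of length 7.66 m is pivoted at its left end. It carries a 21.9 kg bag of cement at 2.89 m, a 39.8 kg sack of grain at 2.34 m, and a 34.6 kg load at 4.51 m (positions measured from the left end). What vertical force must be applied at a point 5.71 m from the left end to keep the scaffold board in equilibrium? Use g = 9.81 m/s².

Choose the left end as the axis so the unknown pivot reaction has zero arm there.
Bag of cement: 21.9 × 9.81 = 214.8 N down at 2.89 m → arm 2.89 m, τ = 214.8 × 2.89 = 620.8 N·m clockwise.
Sack of grain: 39.8 × 9.81 = 390.4 N down at 2.34 m → arm 2.34 m, τ = 390.4 × 2.34 = 913.5 N·m clockwise.
Load: 34.6 × 9.81 = 339.4 N down at 4.51 m → arm 4.51 m, τ = 339.4 × 4.51 = 1531 N·m clockwise.
Net moment of the loads = 3065 N·m clockwise.
The upward force F acts at a point 5.71 m from the left end, arm 5.71 m, giving F × 5.71 counterclockwise.
Balancing moments: F × 5.71 = 3065, giving F = 3065 / 5.71 = 537 N.

F ≈ 537 N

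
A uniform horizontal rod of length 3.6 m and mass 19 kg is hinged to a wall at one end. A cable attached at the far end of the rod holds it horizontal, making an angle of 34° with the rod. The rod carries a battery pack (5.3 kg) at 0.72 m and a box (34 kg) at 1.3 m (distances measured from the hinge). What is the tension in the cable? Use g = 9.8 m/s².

Sum moments about the hinge (the unknown hinge reaction has zero arm there).
Beam weight: 19 × 9.8 = 186.2 N down at 1.8 m → arm 1.8 m, τ = 186.2 × 1.8 = 335.2 N·m clockwise.
Battery pack: 5.3 × 9.8 = 51.94 N down at 0.72 m → arm 0.72 m, τ = 51.94 × 0.72 = 37.4 N·m clockwise.
Box: 34 × 9.8 = 333.2 N down at 1.3 m → arm 1.3 m, τ = 333.2 × 1.3 = 433.2 N·m clockwise.
Total clockwise load moment = 805.8 N·m.
The cable tension T acts at 3.6 m; only its component perpendicular to the rod, T sinθ, produces torque. sin 34° = 0.5592.
Στ = 0 ⇒ T × 3.6 × 0.5592 = 805.8 ⇒ T = 805.8 / 2.013 = 400 N.

T ≈ 400 N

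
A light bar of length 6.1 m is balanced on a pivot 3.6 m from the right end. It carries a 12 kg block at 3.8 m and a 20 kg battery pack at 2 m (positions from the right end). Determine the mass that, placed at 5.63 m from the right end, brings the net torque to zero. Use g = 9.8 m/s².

Sum moments about the pivot (at 3.6 m from the right end) (the support reaction has zero arm there).
Block: 12 × 9.8 = 117.6 N down at 3.8 m → arm 0.2 m, τ = 117.6 × 0.2 = 23.52 N·m counterclockwise.
Battery pack: 20 × 9.8 = 196 N down at 2 m → arm 1.6 m, τ = 196 × 1.6 = 313.6 N·m clockwise.
Net moment of known loads = 290.1 N·m clockwise.
An unknown mass m at 5.63 m has arm 2.03 m; its moment is m·g·2.03 counterclockwise.
For rotational equilibrium, m × 9.8 × 2.03 = 290.1, so m = 290.1 / (9.8 × 2.03) = 14.6 kg.

m ≈ 14.6 kg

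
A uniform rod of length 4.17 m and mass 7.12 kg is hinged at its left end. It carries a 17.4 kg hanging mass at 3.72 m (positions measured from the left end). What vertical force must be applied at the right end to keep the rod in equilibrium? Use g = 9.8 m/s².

Choose the left end as the axis so the unknown pivot reaction has zero arm there.
Beam weight: 7.12 × 9.8 = 69.78 N down at 2.085 m → arm 2.085 m, τ = 69.78 × 2.085 = 145.5 N·m clockwise.
Hanging mass: 17.4 × 9.8 = 170.5 N down at 3.72 m → arm 3.72 m, τ = 170.5 × 3.72 = 634.3 N·m clockwise.
Net moment of the loads = 779.8 N·m clockwise.
The upward force F acts at the right end, arm 4.17 m, giving F × 4.17 counterclockwise.
For rotational equilibrium, F × 4.17 = 779.8, so F = 779.8 / 4.17 = 187 N.

F ≈ 187 N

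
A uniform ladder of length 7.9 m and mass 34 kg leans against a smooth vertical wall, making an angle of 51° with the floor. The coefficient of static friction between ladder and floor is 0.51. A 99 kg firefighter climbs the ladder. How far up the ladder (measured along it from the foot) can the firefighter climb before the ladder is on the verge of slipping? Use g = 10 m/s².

Take moments about the foot of the ladder.
Ladder weight 34×10 = 340 N acts at 3.95 m along the ladder; its horizontal arm is 3.95·cos51° = 2.486 m → τ = 845.2 N·m clockwise.
Firefighter weight 99×10 = 990 N at distance d → arm d·cos51° → τ = 990·d·0.6293 clockwise.
Wall normal N at the top has arm L sinθ = 6.139 m counterclockwise, so Στ = 0 gives N·6.139 = 845.2 + 623·d.
ΣFy = 0 ⇒ N_floor = 1330 N, so the maximum friction is μ_s·N_floor = 0.51×1330 = 678.3 N. ΣFx = 0 ⇒ N_wall = f, so at the slipping point N = 678.3 N.
Substituting: 678.3×6.139 = 845.2 + 623·d ⇒ d = (4164 − 845.2) / 623 = 5.33 m.

d ≈ 5.33 m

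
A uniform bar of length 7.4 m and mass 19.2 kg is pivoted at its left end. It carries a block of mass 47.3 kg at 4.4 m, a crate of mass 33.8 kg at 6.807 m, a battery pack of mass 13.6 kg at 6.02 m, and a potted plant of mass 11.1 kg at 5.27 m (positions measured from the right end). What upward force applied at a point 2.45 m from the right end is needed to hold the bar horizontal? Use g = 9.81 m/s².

F ≈ 546 N

Take moments about the left end.
Beam weight: 19.2 × 9.81 = 188.4 N down at 3.7 m → arm 3.7 m, τ = 188.4 × 3.7 = 697.1 N·m clockwise.
Block: 47.3 × 9.81 = 464 N down at 4.4 m → arm 3 m, τ = 464 × 3 = 1392 N·m clockwise.
Crate: 33.8 × 9.81 = 331.6 N down at 6.807 m → arm 0.593 m, τ = 331.6 × 0.593 = 196.6 N·m clockwise.
Battery pack: 13.6 × 9.81 = 133.4 N down at 6.02 m → arm 1.38 m, τ = 133.4 × 1.38 = 184.1 N·m clockwise.
Potted plant: 11.1 × 9.81 = 108.9 N down at 5.27 m → arm 2.13 m, τ = 108.9 × 2.13 = 232 N·m clockwise.
Net moment of the loads = 2702 N·m clockwise.
The upward force F acts at a point 2.45 m from the right end, arm 4.95 m, giving F × 4.95 counterclockwise.
Setting net torque to zero: F × 4.95 = 2702 → F = 2702 / 4.95 = 546 N.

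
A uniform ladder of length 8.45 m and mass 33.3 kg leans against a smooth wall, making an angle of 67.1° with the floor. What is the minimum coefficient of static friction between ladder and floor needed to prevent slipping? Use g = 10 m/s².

Take moments about the foot of the ladder.
Ladder weight 33.3×10 = 333 N acts at 4.225 m along the ladder; its horizontal arm is 4.225·cos67.1° = 1.644 m → τ = 547.5 N·m clockwise.
Wall normal N acts horizontally at the top; its moment arm is the height L sinθ = 8.45·sin67.1° = 7.784 m, counterclockwise.
Στ = 0 ⇒ N × 7.784 = 547.5 ⇒ N = 70.34 N.
ΣFx = 0 ⇒ f = N_wall = 70.34 N. ΣFy = 0 ⇒ N_floor = 333 N.
μ_min = f / N_floor = 70.34 / 333 = 0.211.

μ_min ≈ 0.211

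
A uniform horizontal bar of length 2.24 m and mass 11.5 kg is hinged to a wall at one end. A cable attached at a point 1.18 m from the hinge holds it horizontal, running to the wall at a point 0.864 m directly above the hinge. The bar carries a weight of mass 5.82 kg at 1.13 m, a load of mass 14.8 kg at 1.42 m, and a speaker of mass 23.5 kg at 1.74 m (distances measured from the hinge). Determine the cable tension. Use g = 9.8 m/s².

About the hinge:
Beam weight: 11.5 × 9.8 = 112.7 N down at 1.12 m → arm 1.12 m, τ = 112.7 × 1.12 = 126.2 N·m clockwise.
Weight: 5.82 × 9.8 = 57.04 N down at 1.13 m → arm 1.13 m, τ = 57.04 × 1.13 = 64.46 N·m clockwise.
Load: 14.8 × 9.8 = 145 N down at 1.42 m → arm 1.42 m, τ = 145 × 1.42 = 205.9 N·m clockwise.
Speaker: 23.5 × 9.8 = 230.3 N down at 1.74 m → arm 1.74 m, τ = 230.3 × 1.74 = 400.7 N·m clockwise.
Total clockwise load moment = 797.3 N·m.
The cable tension T acts at 1.18 m; only its component perpendicular to the bar, T sinθ, produces torque. sinθ = h/√(h²+d²) = 0.864/√(0.864²+1.18²) = 0.5908.
Στ = 0 ⇒ T × 1.18 × 0.5908 = 797.3 ⇒ T = 797.3 / 0.6971 = 1140 N.

T ≈ 1140 N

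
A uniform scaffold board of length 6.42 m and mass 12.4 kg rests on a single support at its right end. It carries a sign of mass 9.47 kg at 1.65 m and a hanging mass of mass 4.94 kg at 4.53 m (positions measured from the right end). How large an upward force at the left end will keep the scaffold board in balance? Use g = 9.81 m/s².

F ≈ 119 N

Choose the right end as the axis so the unknown pivot reaction has zero arm there.
Beam weight: 12.4 × 9.81 = 121.6 N down at 3.21 m → arm 3.21 m, τ = 121.6 × 3.21 = 390.3 N·m counterclockwise.
Sign: 9.47 × 9.81 = 92.9 N down at 1.65 m → arm 1.65 m, τ = 92.9 × 1.65 = 153.3 N·m counterclockwise.
Hanging mass: 4.94 × 9.81 = 48.46 N down at 4.53 m → arm 4.53 m, τ = 48.46 × 4.53 = 219.5 N·m counterclockwise.
Net moment of the loads = 763.1 N·m counterclockwise.
The upward force F acts at the left end, arm 6.42 m, giving F × 6.42 clockwise.
Setting net torque to zero: F × 6.42 = 763.1 → F = 763.1 / 6.42 = 119 N.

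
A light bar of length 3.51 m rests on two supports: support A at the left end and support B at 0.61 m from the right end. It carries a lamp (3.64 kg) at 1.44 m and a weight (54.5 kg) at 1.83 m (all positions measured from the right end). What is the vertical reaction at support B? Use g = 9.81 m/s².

Taking torques about support A:
Lamp: 3.64 × 9.81 = 35.71 N down at 1.44 m → arm 2.07 m, τ = 35.71 × 2.07 = 73.92 N·m clockwise.
Weight: 54.5 × 9.81 = 534.6 N down at 1.83 m → arm 1.68 m, τ = 534.6 × 1.68 = 898.1 N·m clockwise.
Net load moment about support A = 972 N·m clockwise.
Reaction R at support B is upward at 0.61 m, arm 2.9 m → moment R × 2.9 counterclockwise.
Balancing moments: R × 2.9 = 972, giving R = 335 N.

R_B ≈ 335 N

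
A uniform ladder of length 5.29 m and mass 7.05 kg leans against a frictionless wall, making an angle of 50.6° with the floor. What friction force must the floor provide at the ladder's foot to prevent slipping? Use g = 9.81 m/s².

Sum moments about the foot of the ladder (the floor normal and friction both act there and drop out).
Ladder weight 7.05×9.81 = 69.16 N acts at 2.645 m along the ladder; its horizontal arm is 2.645·cos50.6° = 1.679 m → τ = 116.1 N·m clockwise.
Wall normal N acts horizontally at the top; its moment arm is the height L sinθ = 5.29·sin50.6° = 4.088 m, counterclockwise.
Στ = 0 ⇒ N × 4.088 = 116.1 ⇒ N = 28.4 N.
ΣFx = 0: friction at the foot balances the wall's push, so f = N_wall = 28.4 N.

f ≈ 28.4 N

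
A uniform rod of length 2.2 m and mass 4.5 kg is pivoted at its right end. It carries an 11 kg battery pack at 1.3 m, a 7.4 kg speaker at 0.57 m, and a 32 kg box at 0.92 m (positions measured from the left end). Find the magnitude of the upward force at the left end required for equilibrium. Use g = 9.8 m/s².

Sum moments about the right end (the unknown pivot reaction has zero arm there).
Beam weight: 4.5 × 9.8 = 44.1 N down at 1.1 m → arm 1.1 m, τ = 44.1 × 1.1 = 48.51 N·m counterclockwise.
Battery pack: 11 × 9.8 = 107.8 N down at 1.3 m → arm 0.9 m, τ = 107.8 × 0.9 = 97.02 N·m counterclockwise.
Speaker: 7.4 × 9.8 = 72.52 N down at 0.57 m → arm 1.63 m, τ = 72.52 × 1.63 = 118.2 N·m counterclockwise.
Box: 32 × 9.8 = 313.6 N down at 0.92 m → arm 1.28 m, τ = 313.6 × 1.28 = 401.4 N·m counterclockwise.
Net moment of the loads = 665.1 N·m counterclockwise.
The upward force F acts at the left end, arm 2.2 m, giving F × 2.2 clockwise.
For rotational equilibrium, F × 2.2 = 665.1, so F = 665.1 / 2.2 = 302 N.

F ≈ 302 N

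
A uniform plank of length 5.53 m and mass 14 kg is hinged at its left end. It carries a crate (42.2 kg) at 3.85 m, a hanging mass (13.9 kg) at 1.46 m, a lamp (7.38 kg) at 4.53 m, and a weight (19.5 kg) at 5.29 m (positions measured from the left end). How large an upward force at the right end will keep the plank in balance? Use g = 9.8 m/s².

Sum moments about the left end (the unknown pivot reaction has zero arm there).
Beam weight: 14 × 9.8 = 137.2 N down at 2.765 m → arm 2.765 m, τ = 137.2 × 2.765 = 379.4 N·m clockwise.
Crate: 42.2 × 9.8 = 413.6 N down at 3.85 m → arm 3.85 m, τ = 413.6 × 3.85 = 1592 N·m clockwise.
Hanging mass: 13.9 × 9.8 = 136.2 N down at 1.46 m → arm 1.46 m, τ = 136.2 × 1.46 = 198.9 N·m clockwise.
Lamp: 7.38 × 9.8 = 72.32 N down at 4.53 m → arm 4.53 m, τ = 72.32 × 4.53 = 327.6 N·m clockwise.
Weight: 19.5 × 9.8 = 191.1 N down at 5.29 m → arm 5.29 m, τ = 191.1 × 5.29 = 1011 N·m clockwise.
Net moment of the loads = 3509 N·m clockwise.
The upward force F acts at the right end, arm 5.53 m, giving F × 5.53 counterclockwise.
Στ = 0 ⇒ F × 5.53 = 3509 ⇒ F = 3509 / 5.53 = 635 N.

F ≈ 635 N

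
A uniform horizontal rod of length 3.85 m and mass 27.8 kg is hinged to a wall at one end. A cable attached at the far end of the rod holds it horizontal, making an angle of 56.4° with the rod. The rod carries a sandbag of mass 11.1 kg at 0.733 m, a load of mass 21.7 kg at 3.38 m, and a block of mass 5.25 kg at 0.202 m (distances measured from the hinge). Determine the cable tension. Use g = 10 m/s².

Taking torques about the hinge:
Beam weight: 27.8 × 10 = 278 N down at 1.925 m → arm 1.925 m, τ = 278 × 1.925 = 535.1 N·m clockwise.
Sandbag: 11.1 × 10 = 111 N down at 0.733 m → arm 0.733 m, τ = 111 × 0.733 = 81.36 N·m clockwise.
Load: 21.7 × 10 = 217 N down at 3.38 m → arm 3.38 m, τ = 217 × 3.38 = 733.5 N·m clockwise.
Block: 5.25 × 10 = 52.5 N down at 0.202 m → arm 0.202 m, τ = 52.5 × 0.202 = 10.61 N·m clockwise.
Total clockwise load moment = 1361 N·m.
The cable tension T acts at 3.85 m; only its component perpendicular to the rod, T sinθ, produces torque. sin 56.4° = 0.8329.
Balancing moments: T × 3.85 × 0.8329 = 1361, giving T = 1361 / 3.207 = 424 N.

T ≈ 424 N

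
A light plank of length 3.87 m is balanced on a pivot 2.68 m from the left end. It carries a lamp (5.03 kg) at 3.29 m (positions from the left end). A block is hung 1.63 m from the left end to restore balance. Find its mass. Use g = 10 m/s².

Take moments about the pivot (at 2.68 m from the left end).
Lamp: 5.03 × 10 = 50.3 N down at 3.29 m → arm 0.61 m, τ = 50.3 × 0.61 = 30.68 N·m clockwise.
Net moment of known loads = 30.68 N·m clockwise.
An unknown mass m at 1.63 m has arm 1.05 m; its moment is m·g·1.05 counterclockwise.
Balancing moments: m × 10 × 1.05 = 30.68, giving m = 30.68 / (10 × 1.05) = 2.92 kg.

m ≈ 2.92 kg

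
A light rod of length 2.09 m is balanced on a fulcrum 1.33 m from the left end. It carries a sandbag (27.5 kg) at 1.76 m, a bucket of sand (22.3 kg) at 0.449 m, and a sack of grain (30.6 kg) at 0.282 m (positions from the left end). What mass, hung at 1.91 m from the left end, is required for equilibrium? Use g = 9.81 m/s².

m ≈ 68.8 kg

Sum moments about the fulcrum (at 1.33 m from the left end) (the support reaction has zero arm there).
Sandbag: 27.5 × 9.81 = 269.8 N down at 1.76 m → arm 0.43 m, τ = 269.8 × 0.43 = 116 N·m clockwise.
Bucket of sand: 22.3 × 9.81 = 218.8 N down at 0.449 m → arm 0.881 m, τ = 218.8 × 0.881 = 192.8 N·m counterclockwise.
Sack of grain: 30.6 × 9.81 = 300.2 N down at 0.282 m → arm 1.048 m, τ = 300.2 × 1.048 = 314.6 N·m counterclockwise.
Net moment of known loads = 391.4 N·m counterclockwise.
An unknown mass m at 1.91 m has arm 0.58 m; its moment is m·g·0.58 clockwise.
Setting net torque to zero: m × 9.81 × 0.58 = 391.4 → m = 391.4 / (9.81 × 0.58) = 68.8 kg.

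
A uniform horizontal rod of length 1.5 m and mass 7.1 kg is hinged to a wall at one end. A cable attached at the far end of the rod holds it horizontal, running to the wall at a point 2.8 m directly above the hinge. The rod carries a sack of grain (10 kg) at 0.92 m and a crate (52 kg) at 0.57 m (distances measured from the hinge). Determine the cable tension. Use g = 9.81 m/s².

T ≈ 328 N

Sum moments about the hinge (the unknown hinge reaction has zero arm there).
Beam weight: 7.1 × 9.81 = 69.65 N down at 0.75 m → arm 0.75 m, τ = 69.65 × 0.75 = 52.24 N·m clockwise.
Sack of grain: 10 × 9.81 = 98.1 N down at 0.92 m → arm 0.92 m, τ = 98.1 × 0.92 = 90.25 N·m clockwise.
Crate: 52 × 9.81 = 510.1 N down at 0.57 m → arm 0.57 m, τ = 510.1 × 0.57 = 290.8 N·m clockwise.
Total clockwise load moment = 433.3 N·m.
The cable tension T acts at 1.5 m; only its component perpendicular to the rod, T sinθ, produces torque. sinθ = h/√(h²+d²) = 2.8/√(2.8²+1.5²) = 0.8815.
For rotational equilibrium, T × 1.5 × 0.8815 = 433.3, so T = 433.3 / 1.322 = 328 N.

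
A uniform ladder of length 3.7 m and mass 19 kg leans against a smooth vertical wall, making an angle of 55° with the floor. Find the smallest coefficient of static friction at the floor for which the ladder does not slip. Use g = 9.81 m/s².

μ_min ≈ 0.35

Choose the foot of the ladder as the axis so the floor normal and friction both act there and drop out.
Ladder weight 19×9.81 = 186.4 N acts at 1.85 m along the ladder; its horizontal arm is 1.85·cos55° = 1.061 m → τ = 197.8 N·m clockwise.
Wall normal N acts horizontally at the top; its moment arm is the height L sinθ = 3.7·sin55° = 3.031 m, counterclockwise.
Balancing moments: N × 3.031 = 197.8, giving N = 65.26 N.
ΣFx = 0 ⇒ f = N_wall = 65.26 N. ΣFy = 0 ⇒ N_floor = 186.4 N.
μ_min = f / N_floor = 65.26 / 186.4 = 0.35.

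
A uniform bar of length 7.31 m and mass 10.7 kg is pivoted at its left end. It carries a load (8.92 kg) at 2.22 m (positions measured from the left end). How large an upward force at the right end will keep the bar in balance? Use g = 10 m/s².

F ≈ 80.6 N

Choose the left end as the axis so the unknown pivot reaction has zero arm there.
Beam weight: 10.7 × 10 = 107 N down at 3.655 m → arm 3.655 m, τ = 107 × 3.655 = 391.1 N·m clockwise.
Load: 8.92 × 10 = 89.2 N down at 2.22 m → arm 2.22 m, τ = 89.2 × 2.22 = 198 N·m clockwise.
Net moment of the loads = 589.1 N·m clockwise.
The upward force F acts at the right end, arm 7.31 m, giving F × 7.31 counterclockwise.
Balancing moments: F × 7.31 = 589.1, giving F = 589.1 / 7.31 = 80.6 N.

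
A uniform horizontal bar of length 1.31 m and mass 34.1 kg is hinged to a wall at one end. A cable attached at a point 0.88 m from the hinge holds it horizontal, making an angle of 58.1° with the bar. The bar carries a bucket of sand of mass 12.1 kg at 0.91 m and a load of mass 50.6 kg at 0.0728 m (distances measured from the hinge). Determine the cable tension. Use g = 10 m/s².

T ≈ 496 N

Sum moments about the hinge (the unknown hinge reaction has zero arm there).
Beam weight: 34.1 × 10 = 341 N down at 0.655 m → arm 0.655 m, τ = 341 × 0.655 = 223.4 N·m clockwise.
Bucket of sand: 12.1 × 10 = 121 N down at 0.91 m → arm 0.91 m, τ = 121 × 0.91 = 110.1 N·m clockwise.
Load: 50.6 × 10 = 506 N down at 0.0728 m → arm 0.0728 m, τ = 506 × 0.0728 = 36.84 N·m clockwise.
Total clockwise load moment = 370.3 N·m.
The cable tension T acts at 0.88 m; only its component perpendicular to the bar, T sinθ, produces torque. sin 58.1° = 0.849.
Setting net torque to zero: T × 0.88 × 0.849 = 370.3 → T = 370.3 / 0.7471 = 496 N.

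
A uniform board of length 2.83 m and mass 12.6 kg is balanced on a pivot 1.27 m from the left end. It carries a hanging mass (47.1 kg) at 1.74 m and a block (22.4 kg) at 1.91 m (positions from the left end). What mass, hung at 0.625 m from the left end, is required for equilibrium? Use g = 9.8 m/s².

Taking torques about the pivot (at 1.27 m from the left end):
Beam weight: 12.6 × 9.8 = 123.5 N down at 1.415 m → arm 0.145 m, τ = 123.5 × 0.145 = 17.91 N·m clockwise.
Hanging mass: 47.1 × 9.8 = 461.6 N down at 1.74 m → arm 0.47 m, τ = 461.6 × 0.47 = 217 N·m clockwise.
Block: 22.4 × 9.8 = 219.5 N down at 1.91 m → arm 0.64 m, τ = 219.5 × 0.64 = 140.5 N·m clockwise.
Net moment of known loads = 375.4 N·m clockwise.
An unknown mass m at 0.625 m has arm 0.645 m; its moment is m·g·0.645 counterclockwise.
For rotational equilibrium, m × 9.8 × 0.645 = 375.4, so m = 375.4 / (9.8 × 0.645) = 59.4 kg.

m ≈ 59.4 kg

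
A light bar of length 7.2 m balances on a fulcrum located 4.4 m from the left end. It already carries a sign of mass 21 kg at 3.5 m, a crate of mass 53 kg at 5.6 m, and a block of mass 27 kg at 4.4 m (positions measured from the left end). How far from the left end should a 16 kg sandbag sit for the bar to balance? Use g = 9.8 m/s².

Sum moments about the fulcrum (at 4.4 m from the left end) (the support reaction has zero arm there).
Sign: 21 × 9.8 = 205.8 N down at 3.5 m → arm 0.9 m, τ = 205.8 × 0.9 = 185.2 N·m counterclockwise.
Crate: 53 × 9.8 = 519.4 N down at 5.6 m → arm 1.2 m, τ = 519.4 × 1.2 = 623.3 N·m clockwise.
Block: acts at the fulcrum, moment arm 0 → no torque.
Net moment of existing loads = 438.1 N·m clockwise.
The sandbag weighs 16 × 9.8 = 156.8 N and must supply an equal counterclockwise moment, so its lever arm about the fulcrum is 438.1 / 156.8 = 2.79 m.
That puts it at 4.4 − 2.79 = 1.61 m from the left end.

x ≈ 1.61 m from the left end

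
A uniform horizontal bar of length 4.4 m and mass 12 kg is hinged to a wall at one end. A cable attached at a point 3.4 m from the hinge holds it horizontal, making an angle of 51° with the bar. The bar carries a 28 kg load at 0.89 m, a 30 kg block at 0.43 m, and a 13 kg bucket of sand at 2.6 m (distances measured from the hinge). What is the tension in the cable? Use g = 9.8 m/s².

Choose the hinge as the axis so the unknown hinge reaction has zero arm there.
Beam weight: 12 × 9.8 = 117.6 N down at 2.2 m → arm 2.2 m, τ = 117.6 × 2.2 = 258.7 N·m clockwise.
Load: 28 × 9.8 = 274.4 N down at 0.89 m → arm 0.89 m, τ = 274.4 × 0.89 = 244.2 N·m clockwise.
Block: 30 × 9.8 = 294 N down at 0.43 m → arm 0.43 m, τ = 294 × 0.43 = 126.4 N·m clockwise.
Bucket of sand: 13 × 9.8 = 127.4 N down at 2.6 m → arm 2.6 m, τ = 127.4 × 2.6 = 331.2 N·m clockwise.
Total clockwise load moment = 960.5 N·m.
The cable tension T acts at 3.4 m; only its component perpendicular to the bar, T sinθ, produces torque. sin 51° = 0.7771.
Balancing moments: T × 3.4 × 0.7771 = 960.5, giving T = 960.5 / 2.642 = 364 N.

T ≈ 364 N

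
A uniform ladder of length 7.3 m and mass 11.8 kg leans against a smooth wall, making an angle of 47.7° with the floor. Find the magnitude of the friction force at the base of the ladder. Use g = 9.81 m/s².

f ≈ 52.7 N

About the foot of the ladder:
Ladder weight 11.8×9.81 = 115.8 N acts at 3.65 m along the ladder; its horizontal arm is 3.65·cos47.7° = 2.456 m → τ = 284.4 N·m clockwise.
Wall normal N acts horizontally at the top; its moment arm is the height L sinθ = 7.3·sin47.7° = 5.399 m, counterclockwise.
Στ = 0 ⇒ N × 5.399 = 284.4 ⇒ N = 52.7 N.
ΣFx = 0: friction at the foot balances the wall's push, so f = N_wall = 52.7 N.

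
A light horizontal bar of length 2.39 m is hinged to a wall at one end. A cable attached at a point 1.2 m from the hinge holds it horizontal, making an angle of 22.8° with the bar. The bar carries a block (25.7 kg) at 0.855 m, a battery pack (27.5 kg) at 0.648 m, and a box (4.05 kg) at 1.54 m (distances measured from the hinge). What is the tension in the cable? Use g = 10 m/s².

T ≈ 990 N

Take moments about the hinge.
Block: 25.7 × 10 = 257 N down at 0.855 m → arm 0.855 m, τ = 257 × 0.855 = 219.7 N·m clockwise.
Battery pack: 27.5 × 10 = 275 N down at 0.648 m → arm 0.648 m, τ = 275 × 0.648 = 178.2 N·m clockwise.
Box: 4.05 × 10 = 40.5 N down at 1.54 m → arm 1.54 m, τ = 40.5 × 1.54 = 62.37 N·m clockwise.
Total clockwise load moment = 460.3 N·m.
The cable tension T acts at 1.2 m; only its component perpendicular to the bar, T sinθ, produces torque. sin 22.8° = 0.3875.
For rotational equilibrium, T × 1.2 × 0.3875 = 460.3, so T = 460.3 / 0.465 = 990 N.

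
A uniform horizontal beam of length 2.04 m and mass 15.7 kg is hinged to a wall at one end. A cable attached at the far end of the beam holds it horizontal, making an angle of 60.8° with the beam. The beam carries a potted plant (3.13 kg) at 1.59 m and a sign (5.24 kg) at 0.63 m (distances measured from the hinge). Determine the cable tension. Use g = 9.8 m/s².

Taking torques about the hinge:
Beam weight: 15.7 × 9.8 = 153.9 N down at 1.02 m → arm 1.02 m, τ = 153.9 × 1.02 = 157 N·m clockwise.
Potted plant: 3.13 × 9.8 = 30.67 N down at 1.59 m → arm 1.59 m, τ = 30.67 × 1.59 = 48.77 N·m clockwise.
Sign: 5.24 × 9.8 = 51.35 N down at 0.63 m → arm 0.63 m, τ = 51.35 × 0.63 = 32.35 N·m clockwise.
Total clockwise load moment = 238.1 N·m.
The cable tension T acts at 2.04 m; only its component perpendicular to the beam, T sinθ, produces torque. sin 60.8° = 0.8729.
For rotational equilibrium, T × 2.04 × 0.8729 = 238.1, so T = 238.1 / 1.781 = 134 N.

T ≈ 134 N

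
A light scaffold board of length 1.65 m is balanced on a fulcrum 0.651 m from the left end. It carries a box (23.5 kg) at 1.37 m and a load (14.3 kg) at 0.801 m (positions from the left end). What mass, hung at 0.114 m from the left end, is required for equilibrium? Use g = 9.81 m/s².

m ≈ 35.5 kg

Sum moments about the fulcrum (at 0.651 m from the left end) (the support reaction has zero arm there).
Box: 23.5 × 9.81 = 230.5 N down at 1.37 m → arm 0.719 m, τ = 230.5 × 0.719 = 165.7 N·m clockwise.
Load: 14.3 × 9.81 = 140.3 N down at 0.801 m → arm 0.15 m, τ = 140.3 × 0.15 = 21.05 N·m clockwise.
Net moment of known loads = 186.8 N·m clockwise.
An unknown mass m at 0.114 m has arm 0.537 m; its moment is m·g·0.537 counterclockwise.
For rotational equilibrium, m × 9.81 × 0.537 = 186.8, so m = 186.8 / (9.81 × 0.537) = 35.5 kg.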